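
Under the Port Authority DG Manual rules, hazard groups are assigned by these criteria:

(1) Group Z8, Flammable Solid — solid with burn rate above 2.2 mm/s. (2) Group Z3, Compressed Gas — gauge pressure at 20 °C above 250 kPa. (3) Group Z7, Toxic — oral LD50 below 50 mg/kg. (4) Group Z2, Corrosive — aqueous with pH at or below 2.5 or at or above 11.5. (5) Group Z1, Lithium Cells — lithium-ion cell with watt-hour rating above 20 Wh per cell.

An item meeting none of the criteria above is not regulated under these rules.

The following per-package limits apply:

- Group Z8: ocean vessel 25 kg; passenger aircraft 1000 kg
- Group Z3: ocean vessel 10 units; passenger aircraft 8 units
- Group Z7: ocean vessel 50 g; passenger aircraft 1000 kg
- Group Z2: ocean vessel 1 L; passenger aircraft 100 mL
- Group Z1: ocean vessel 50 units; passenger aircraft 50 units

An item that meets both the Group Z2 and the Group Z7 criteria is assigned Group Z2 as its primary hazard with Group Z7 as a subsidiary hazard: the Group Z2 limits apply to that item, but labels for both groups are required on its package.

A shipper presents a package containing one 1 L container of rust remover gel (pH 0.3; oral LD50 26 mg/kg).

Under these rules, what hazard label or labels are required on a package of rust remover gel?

pH 0.3 meets the Group Z2 criterion (Corrosive), so the rust remover gel is Group Z2.
With oral LD50 26 mg/kg (< 50 mg/kg), the rust remover gel falls in Group Z7.
By the precedence rule Group Z2 is primary and Group Z7 is subsidiary, and that rule requires both labels on the package.

Group Z2 and Z7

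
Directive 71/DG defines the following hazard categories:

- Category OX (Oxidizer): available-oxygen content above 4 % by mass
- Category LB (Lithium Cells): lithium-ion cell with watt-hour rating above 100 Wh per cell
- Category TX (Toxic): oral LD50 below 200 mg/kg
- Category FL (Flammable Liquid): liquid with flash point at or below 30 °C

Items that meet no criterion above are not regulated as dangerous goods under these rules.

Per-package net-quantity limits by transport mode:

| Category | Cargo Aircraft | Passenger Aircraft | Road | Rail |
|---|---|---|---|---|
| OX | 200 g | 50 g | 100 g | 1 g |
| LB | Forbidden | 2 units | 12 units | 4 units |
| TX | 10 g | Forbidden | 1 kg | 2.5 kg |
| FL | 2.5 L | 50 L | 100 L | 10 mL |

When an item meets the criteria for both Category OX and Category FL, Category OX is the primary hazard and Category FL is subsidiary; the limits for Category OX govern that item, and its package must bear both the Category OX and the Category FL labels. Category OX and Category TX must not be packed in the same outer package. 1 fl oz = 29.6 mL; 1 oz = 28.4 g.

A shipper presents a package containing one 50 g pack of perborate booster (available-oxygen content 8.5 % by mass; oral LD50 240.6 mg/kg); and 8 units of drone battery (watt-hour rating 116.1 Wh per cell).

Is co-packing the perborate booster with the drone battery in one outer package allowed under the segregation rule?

Yes

Available-oxygen content 8.5 % by mass meets the Category OX criterion (Oxidizer), so the perborate booster is Category OX.
The drone battery has watt-hour rating 116.1 Wh per cell, which is > 100 Wh per cell, so it is Category LB (Lithium Cells).
No segregation rule bars Category OX with Category LB.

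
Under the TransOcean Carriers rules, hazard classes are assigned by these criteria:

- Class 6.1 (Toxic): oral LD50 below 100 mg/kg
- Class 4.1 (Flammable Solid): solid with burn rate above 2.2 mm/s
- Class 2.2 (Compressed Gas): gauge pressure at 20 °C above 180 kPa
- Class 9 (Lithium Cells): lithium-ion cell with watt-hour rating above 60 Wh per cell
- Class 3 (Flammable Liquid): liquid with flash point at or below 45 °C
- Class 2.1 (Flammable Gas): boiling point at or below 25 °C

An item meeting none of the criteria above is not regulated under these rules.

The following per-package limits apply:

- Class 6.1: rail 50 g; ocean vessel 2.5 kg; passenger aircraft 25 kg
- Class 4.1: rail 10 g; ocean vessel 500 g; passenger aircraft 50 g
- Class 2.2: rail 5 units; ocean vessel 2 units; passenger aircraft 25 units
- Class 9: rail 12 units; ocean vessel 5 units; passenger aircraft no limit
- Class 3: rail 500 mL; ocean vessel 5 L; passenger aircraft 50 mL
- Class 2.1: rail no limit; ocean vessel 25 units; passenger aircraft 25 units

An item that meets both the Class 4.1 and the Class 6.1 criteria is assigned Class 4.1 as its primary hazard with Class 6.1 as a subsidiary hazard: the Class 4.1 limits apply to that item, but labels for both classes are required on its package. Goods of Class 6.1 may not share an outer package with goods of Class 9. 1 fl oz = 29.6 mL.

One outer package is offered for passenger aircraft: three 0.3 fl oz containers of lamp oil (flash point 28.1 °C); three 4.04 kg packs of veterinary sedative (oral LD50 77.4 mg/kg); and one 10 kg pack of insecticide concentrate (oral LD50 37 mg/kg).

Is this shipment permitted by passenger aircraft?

The lamp oil has flash point 28.1 °C, which is ≤ 45 °C, so it is Class 3 (Flammable Liquid).
Oral LD50 77.4 mg/kg meets the Class 6.1 criterion (Toxic), so the veterinary sedative is Class 6.1.
Oral LD50 37 mg/kg meets the Class 6.1 criterion (Toxic), so the insecticide concentrate is Class 6.1.
Total Class 6.1: (three 4.04 kg packs = 12.12 kg) + 10 kg = 22.12 kg.
22.12 kg is within the passenger aircraft limit of 25 kg for Class 6.1.
Class 3 quantity: three 0.3 fl oz containers = 26.64 mL.
26.64 mL is within the passenger aircraft limit of 50 mL for Class 3.
The segregation rule (Class 6.1 with Class 9) does not apply to Class 6.1 with Class 3.
Every hazard class is within its passenger aircraft limit and no segregation rule is violated.

Yes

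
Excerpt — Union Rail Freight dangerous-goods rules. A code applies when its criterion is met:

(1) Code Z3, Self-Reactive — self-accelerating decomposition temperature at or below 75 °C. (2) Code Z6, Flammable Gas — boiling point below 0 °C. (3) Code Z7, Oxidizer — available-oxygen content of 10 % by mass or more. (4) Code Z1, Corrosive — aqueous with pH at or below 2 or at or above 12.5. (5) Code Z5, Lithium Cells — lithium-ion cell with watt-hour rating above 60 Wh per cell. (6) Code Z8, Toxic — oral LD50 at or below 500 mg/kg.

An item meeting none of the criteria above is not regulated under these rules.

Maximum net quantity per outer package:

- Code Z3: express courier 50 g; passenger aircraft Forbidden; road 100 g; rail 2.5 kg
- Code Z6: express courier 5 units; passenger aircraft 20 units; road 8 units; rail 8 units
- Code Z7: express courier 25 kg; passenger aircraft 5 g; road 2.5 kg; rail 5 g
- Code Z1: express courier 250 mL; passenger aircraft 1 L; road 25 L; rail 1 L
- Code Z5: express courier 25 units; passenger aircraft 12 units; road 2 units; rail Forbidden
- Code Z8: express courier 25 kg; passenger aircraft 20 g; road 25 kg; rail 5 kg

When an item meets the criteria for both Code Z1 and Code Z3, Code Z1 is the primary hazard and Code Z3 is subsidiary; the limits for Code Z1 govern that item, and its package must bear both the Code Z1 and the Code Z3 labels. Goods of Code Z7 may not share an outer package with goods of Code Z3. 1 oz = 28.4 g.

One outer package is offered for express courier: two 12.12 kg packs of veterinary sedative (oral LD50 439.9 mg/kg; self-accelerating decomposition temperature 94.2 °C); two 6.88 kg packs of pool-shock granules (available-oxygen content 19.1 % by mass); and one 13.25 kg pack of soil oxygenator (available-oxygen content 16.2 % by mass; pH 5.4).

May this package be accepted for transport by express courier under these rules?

The veterinary sedative has oral LD50 439.9 mg/kg, which is ≤ 500 mg/kg, so it is Code Z8 (Toxic).
The pool-shock granules have available-oxygen content 19.1 % by mass, which is ≥ 10 % by mass, so they are Code Z7 (Oxidizer).
With available-oxygen content 16.2 % by mass (≥ 10 % by mass), the soil oxygenator falls in Code Z7.
Total Code Z7: (two 6.88 kg packs = 13.76 kg) + 13.25 kg = 27.01 kg.
27.01 kg > 25 kg (express courier limit, Code Z7) — over the limit.
Code Z8 quantity: two 12.12 kg packs = 24.24 kg.
24.24 kg is within the express courier limit of 25 kg for Code Z8.
The segregation rule (Code Z7 with Code Z3) does not apply to Code Z7 with Code Z8.

No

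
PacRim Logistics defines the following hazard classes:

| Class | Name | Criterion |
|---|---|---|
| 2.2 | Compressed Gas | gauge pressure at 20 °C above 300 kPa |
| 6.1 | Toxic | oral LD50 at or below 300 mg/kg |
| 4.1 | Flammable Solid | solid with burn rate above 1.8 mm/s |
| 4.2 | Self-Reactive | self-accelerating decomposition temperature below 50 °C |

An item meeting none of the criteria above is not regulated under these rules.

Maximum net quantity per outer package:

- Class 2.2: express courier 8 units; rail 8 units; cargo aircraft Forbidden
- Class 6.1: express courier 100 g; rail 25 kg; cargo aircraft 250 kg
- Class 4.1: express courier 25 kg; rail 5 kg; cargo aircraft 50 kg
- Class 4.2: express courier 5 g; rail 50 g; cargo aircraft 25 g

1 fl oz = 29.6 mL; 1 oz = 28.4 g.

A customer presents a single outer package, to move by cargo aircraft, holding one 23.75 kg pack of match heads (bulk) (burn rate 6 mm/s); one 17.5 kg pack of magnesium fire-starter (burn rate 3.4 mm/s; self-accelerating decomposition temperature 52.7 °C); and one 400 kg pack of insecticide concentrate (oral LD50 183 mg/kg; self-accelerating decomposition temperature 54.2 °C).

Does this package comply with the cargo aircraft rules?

Match heads (bulk): burn rate 6 mm/s > 1.8 mm/s → Class 4.1 (Flammable Solid).
Burn rate 3.4 mm/s meets the Class 4.1 criterion (Flammable Solid), so the magnesium fire-starter is Class 4.1.
With oral LD50 183 mg/kg (≤ 300 mg/kg), the insecticide concentrate falls in Class 6.1.
Class 6.1 quantity: 400 kg.
400 kg exceeds the cargo aircraft limit of 250 kg for Class 6.1.
Total Class 4.1: 23.75 kg + 17.5 kg = 41.25 kg.
That is within the Class 4.1 cargo aircraft limit of 50 kg.

No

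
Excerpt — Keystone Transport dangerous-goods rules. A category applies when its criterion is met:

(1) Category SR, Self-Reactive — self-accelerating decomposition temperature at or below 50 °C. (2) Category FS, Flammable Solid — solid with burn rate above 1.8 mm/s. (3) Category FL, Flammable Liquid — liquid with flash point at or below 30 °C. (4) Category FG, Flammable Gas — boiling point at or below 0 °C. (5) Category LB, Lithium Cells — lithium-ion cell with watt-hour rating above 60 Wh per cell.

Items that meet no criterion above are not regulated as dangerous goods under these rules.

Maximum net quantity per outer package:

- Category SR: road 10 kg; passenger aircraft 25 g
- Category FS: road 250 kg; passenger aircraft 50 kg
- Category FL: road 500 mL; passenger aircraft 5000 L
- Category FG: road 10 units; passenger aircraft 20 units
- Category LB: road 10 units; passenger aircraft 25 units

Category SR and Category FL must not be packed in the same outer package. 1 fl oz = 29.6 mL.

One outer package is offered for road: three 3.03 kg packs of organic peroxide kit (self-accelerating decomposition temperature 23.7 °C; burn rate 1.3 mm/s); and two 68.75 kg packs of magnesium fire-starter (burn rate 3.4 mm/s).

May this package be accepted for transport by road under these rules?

Yes

With self-accelerating decomposition temperature 23.7 °C (≤ 50 °C), the organic peroxide kit falls in Category SR.
The magnesium fire-starter has burn rate 3.4 mm/s, which is > 1.8 mm/s, so it is Category FS (Flammable Solid).
Category SR quantity: three 3.03 kg packs = 9.09 kg.
9.09 kg ≤ 10 kg (road limit, Category SR) — within limit.
Category FS quantity: two 68.75 kg packs = 137.5 kg.
That is within the Category FS road limit of 250 kg.
The segregation rule (Category SR with Category FL) does not apply to Category SR with Category FS.
Every hazard category is within its road limit and no segregation rule is violated.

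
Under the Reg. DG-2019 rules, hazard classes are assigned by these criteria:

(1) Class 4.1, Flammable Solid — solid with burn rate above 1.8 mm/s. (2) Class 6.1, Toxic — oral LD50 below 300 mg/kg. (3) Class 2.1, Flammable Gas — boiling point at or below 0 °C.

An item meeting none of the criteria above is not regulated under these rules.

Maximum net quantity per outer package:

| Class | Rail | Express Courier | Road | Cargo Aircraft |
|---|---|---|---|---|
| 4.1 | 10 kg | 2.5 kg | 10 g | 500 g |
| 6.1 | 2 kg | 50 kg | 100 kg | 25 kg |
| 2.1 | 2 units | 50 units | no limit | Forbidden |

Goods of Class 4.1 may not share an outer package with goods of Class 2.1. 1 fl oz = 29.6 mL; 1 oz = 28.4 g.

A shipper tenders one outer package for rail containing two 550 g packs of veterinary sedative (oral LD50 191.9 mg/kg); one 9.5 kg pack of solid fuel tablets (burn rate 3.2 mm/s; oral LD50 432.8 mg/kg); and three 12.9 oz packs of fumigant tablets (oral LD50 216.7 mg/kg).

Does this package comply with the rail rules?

The veterinary sedative has oral LD50 191.9 mg/kg, which is < 300 mg/kg, so it is Class 6.1 (Toxic).
The solid fuel tablets have burn rate 3.2 mm/s, which is > 1.8 mm/s, so they are Class 4.1 (Flammable Solid).
The fumigant tablets have oral LD50 216.7 mg/kg, which is < 300 mg/kg, so they are Class 6.1 (Toxic).
Total Class 6.1: (two 550 g packs = 1.1 kg) + (three 12.9 oz packs = 1099.08 g) = 2199.08 g.
2199.08 g exceeds the rail limit of 2 kg for Class 6.1.
Class 4.1 quantity: 9.5 kg.
9.5 kg is within the rail limit of 10 kg for Class 4.1.
The segregation rule (Class 4.1 with Class 2.1) does not apply to Class 6.1 with Class 4.1.

No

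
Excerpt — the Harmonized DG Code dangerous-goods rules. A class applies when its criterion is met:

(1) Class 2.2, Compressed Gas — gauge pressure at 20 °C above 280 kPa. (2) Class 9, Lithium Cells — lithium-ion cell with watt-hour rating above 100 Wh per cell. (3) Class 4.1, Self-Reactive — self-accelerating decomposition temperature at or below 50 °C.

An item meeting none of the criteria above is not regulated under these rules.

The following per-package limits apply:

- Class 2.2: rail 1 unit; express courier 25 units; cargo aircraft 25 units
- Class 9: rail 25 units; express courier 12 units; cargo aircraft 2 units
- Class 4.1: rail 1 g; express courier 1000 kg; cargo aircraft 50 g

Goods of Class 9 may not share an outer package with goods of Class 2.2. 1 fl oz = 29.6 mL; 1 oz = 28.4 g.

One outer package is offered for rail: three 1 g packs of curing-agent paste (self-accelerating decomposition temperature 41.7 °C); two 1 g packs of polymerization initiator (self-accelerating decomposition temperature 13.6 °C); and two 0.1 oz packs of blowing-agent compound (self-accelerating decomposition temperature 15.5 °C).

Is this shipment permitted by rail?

No

With self-accelerating decomposition temperature 41.7 °C (≤ 50 °C), the curing-agent paste falls in Class 4.1.
Polymerization initiator: self-accelerating decomposition temperature 13.6 °C ≤ 50 °C → Class 4.1 (Self-Reactive).
Blowing-agent compound: self-accelerating decomposition temperature 15.5 °C ≤ 50 °C → Class 4.1 (Self-Reactive).
Class 4.1 net quantity: (three 1 g packs = 3 g) + (two 1 g packs = 2 g) + (two 0.1 oz packs = 5.68 g) = 10.68 g.
That exceeds the Class 4.1 rail limit of 1 g.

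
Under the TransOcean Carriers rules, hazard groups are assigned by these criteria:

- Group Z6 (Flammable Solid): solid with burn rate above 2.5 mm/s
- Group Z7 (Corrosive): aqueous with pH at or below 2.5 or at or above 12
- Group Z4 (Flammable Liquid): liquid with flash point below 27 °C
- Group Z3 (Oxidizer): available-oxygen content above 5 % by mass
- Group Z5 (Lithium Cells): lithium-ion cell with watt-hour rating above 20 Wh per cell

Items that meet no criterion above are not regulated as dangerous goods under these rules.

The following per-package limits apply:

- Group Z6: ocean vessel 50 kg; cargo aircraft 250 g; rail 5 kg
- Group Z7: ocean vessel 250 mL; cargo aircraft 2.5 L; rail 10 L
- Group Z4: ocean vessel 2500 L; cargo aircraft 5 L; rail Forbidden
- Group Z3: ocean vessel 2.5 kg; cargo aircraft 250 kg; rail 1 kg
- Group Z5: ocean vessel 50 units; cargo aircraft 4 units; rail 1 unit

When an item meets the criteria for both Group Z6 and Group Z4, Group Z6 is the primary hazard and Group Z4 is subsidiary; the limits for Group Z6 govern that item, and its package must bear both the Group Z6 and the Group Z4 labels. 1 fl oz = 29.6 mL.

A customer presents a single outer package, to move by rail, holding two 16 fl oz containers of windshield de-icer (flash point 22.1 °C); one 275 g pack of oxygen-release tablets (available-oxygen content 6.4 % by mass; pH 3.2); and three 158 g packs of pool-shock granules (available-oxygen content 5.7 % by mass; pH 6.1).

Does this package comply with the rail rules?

Flash point 22.1 °C meets the Group Z4 criterion (Flammable Liquid), so the windshield de-icer is Group Z4.
The oxygen-release tablets have available-oxygen content 6.4 % by mass, which is > 5 % by mass, so they are Group Z3 (Oxidizer).
With available-oxygen content 5.7 % by mass (> 5 % by mass), the pool-shock granules fall in Group Z3.
Group Z4 quantity: two 16 fl oz containers = 947.2 mL.
By rail, Group Z4 is Forbidden regardless of quantity.
Total Group Z3: 275 g + (three 158 g packs = 474 g) = 749 g.
749 g is within the rail limit of 1 kg for Group Z3.

No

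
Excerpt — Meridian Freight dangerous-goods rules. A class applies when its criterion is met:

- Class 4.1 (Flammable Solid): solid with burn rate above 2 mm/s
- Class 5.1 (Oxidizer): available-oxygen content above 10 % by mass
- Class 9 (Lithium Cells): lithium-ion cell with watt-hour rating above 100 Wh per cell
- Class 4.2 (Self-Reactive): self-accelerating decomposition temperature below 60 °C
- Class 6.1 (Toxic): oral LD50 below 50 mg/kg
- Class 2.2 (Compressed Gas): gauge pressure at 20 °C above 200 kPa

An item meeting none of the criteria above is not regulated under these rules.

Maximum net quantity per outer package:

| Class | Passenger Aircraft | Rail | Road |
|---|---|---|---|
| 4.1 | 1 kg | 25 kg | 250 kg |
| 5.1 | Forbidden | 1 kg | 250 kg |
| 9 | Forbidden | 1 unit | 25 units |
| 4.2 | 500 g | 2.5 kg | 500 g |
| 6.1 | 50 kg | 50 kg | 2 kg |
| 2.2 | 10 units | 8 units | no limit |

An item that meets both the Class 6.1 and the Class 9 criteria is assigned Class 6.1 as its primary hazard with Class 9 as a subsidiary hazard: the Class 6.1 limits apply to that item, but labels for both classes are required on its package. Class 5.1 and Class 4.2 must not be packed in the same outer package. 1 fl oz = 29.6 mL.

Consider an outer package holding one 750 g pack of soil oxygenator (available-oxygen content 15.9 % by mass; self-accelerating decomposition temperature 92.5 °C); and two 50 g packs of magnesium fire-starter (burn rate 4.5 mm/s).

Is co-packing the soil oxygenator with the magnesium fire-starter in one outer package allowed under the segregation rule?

Yes

The soil oxygenator has available-oxygen content 15.9 % by mass, which is > 10 % by mass, so it is Class 5.1 (Oxidizer).
The magnesium fire-starter has burn rate 4.5 mm/s, which is > 2 mm/s, so it is Class 4.1 (Flammable Solid).
No segregation rule bars Class 5.1 with Class 4.1.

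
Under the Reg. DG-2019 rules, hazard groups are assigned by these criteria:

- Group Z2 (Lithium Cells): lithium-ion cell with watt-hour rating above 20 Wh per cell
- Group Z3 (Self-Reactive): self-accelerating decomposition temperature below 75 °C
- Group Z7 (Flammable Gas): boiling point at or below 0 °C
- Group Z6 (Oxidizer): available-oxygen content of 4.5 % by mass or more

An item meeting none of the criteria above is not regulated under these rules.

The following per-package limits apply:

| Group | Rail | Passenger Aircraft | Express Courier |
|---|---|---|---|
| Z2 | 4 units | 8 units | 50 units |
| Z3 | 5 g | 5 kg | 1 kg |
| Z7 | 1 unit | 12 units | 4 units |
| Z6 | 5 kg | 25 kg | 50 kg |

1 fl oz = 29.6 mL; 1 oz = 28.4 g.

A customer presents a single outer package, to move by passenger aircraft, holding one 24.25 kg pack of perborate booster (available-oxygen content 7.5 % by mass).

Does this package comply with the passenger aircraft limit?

Available-oxygen content 7.5 % by mass meets the Group Z6 criterion (Oxidizer), so the perborate booster is Group Z6.
Group Z6 quantity: 24.25 kg.
That is within the Group Z6 passenger aircraft limit of 25 kg.

Yes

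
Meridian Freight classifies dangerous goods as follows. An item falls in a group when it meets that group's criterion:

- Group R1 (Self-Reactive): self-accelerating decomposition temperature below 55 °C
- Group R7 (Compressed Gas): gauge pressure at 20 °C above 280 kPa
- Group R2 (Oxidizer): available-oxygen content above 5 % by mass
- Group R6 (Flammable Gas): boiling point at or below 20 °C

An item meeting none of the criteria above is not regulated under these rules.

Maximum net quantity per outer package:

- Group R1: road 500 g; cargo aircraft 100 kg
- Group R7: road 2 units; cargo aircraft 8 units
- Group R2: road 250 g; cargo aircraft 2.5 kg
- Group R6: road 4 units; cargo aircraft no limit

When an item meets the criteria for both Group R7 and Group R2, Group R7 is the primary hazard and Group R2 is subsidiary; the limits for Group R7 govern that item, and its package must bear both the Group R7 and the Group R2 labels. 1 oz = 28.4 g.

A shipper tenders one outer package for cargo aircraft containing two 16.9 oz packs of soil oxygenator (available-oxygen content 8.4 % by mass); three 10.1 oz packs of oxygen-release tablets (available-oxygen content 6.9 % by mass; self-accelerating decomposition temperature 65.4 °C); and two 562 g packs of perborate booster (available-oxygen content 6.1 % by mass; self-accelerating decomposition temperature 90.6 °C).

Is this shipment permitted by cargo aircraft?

Available-oxygen content 8.4 % by mass meets the Group R2 criterion (Oxidizer), so the soil oxygenator is Group R2.
Oxygen-release tablets: available-oxygen content 6.9 % by mass > 5 % by mass → Group R2 (Oxidizer).
Available-oxygen content 6.1 % by mass meets the Group R2 criterion (Oxidizer), so the perborate booster is Group R2.
Total Group R2: (two 16.9 oz packs = 959.92 g) + (three 10.1 oz packs = 860.52 g) + (two 562 g packs = 1.124 kg) = 2944.44 g.
That exceeds the Group R2 cargo aircraft limit of 2.5 kg.

No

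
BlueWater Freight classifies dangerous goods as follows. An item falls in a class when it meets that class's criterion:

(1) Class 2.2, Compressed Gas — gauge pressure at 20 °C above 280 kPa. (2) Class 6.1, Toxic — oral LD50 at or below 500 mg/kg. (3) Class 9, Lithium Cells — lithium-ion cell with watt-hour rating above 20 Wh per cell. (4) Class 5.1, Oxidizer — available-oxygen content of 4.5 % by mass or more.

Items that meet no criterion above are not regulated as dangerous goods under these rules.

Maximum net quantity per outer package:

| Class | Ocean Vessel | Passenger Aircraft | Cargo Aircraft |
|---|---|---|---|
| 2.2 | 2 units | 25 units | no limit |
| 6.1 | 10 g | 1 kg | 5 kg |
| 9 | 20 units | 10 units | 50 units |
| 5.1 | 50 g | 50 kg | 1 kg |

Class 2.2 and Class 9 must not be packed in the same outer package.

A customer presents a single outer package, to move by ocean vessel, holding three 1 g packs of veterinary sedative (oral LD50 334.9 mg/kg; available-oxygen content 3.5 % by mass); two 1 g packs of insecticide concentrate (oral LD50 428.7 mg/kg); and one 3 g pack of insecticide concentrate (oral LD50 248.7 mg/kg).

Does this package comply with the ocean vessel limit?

Yes

Veterinary sedative: oral LD50 334.9 mg/kg ≤ 500 mg/kg → Class 6.1 (Toxic).
With oral LD50 428.7 mg/kg (≤ 500 mg/kg), the insecticide concentrate falls in Class 6.1.
Insecticide concentrate: oral LD50 248.7 mg/kg ≤ 500 mg/kg → Class 6.1 (Toxic).
Total Class 6.1: (three 1 g packs = 3 g) + (two 1 g packs = 2 g) + 3 g = 8 g.
8 g is within the ocean vessel limit of 10 g for Class 6.1.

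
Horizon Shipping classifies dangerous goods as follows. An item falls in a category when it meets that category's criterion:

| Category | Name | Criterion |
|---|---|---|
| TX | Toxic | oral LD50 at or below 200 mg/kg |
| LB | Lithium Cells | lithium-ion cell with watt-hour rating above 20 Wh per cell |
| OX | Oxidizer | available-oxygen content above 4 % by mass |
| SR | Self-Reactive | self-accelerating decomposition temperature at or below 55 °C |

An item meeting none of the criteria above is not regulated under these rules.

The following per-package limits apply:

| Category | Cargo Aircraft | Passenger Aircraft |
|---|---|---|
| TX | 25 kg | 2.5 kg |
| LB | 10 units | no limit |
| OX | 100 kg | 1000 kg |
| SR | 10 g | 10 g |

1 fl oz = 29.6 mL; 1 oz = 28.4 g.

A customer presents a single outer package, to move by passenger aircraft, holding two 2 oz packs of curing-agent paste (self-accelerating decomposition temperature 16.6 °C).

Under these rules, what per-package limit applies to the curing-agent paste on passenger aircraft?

10 g

The curing-agent paste has self-accelerating decomposition temperature 16.6 °C, which is ≤ 55 °C, so it is Category SR (Self-Reactive).
The passenger aircraft limit for Category SR is 10 g.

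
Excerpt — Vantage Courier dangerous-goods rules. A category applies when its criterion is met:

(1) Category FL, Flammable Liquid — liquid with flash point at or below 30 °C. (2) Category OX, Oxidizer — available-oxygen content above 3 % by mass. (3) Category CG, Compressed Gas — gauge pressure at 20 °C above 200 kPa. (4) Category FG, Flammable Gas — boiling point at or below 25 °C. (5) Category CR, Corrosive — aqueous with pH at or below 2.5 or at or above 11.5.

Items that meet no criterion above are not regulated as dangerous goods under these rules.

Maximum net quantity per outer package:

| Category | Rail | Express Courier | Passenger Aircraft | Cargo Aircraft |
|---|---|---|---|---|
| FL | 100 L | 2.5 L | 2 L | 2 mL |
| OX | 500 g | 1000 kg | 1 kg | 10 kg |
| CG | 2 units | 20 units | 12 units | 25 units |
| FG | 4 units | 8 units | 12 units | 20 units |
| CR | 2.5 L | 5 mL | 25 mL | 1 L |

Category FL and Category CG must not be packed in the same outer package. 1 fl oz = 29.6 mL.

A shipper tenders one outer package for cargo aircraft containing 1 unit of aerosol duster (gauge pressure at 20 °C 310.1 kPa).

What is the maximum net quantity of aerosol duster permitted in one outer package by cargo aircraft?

Gauge pressure at 20 °C 310.1 kPa meets the Category CG criterion (Compressed Gas), so the aerosol duster is Category CG.
The cargo aircraft limit for Category CG is 25 units.

25 units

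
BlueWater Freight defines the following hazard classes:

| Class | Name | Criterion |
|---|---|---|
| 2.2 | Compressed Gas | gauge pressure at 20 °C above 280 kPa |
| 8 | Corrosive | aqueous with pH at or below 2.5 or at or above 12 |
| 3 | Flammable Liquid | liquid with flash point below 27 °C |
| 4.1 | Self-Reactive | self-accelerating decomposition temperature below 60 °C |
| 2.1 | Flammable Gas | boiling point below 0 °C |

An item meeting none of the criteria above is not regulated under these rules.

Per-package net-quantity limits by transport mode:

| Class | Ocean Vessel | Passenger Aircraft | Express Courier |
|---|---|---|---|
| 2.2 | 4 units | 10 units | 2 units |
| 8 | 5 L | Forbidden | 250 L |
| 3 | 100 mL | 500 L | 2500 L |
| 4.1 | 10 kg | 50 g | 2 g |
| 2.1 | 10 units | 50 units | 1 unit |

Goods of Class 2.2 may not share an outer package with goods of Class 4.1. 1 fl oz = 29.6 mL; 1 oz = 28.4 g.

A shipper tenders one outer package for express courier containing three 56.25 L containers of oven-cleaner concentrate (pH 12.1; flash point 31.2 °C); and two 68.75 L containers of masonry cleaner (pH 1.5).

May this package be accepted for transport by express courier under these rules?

No

pH 12.1 meets the Class 8 criterion (Corrosive), so the oven-cleaner concentrate is Class 8.
With pH 1.5 (≤ 2.5), the masonry cleaner falls in Class 8.
Class 8 net quantity: (three 56.25 L containers = 168.75 L) + (two 68.75 L containers = 137.5 L) = 306.25 L.
That exceeds the Class 8 express courier limit of 250 L.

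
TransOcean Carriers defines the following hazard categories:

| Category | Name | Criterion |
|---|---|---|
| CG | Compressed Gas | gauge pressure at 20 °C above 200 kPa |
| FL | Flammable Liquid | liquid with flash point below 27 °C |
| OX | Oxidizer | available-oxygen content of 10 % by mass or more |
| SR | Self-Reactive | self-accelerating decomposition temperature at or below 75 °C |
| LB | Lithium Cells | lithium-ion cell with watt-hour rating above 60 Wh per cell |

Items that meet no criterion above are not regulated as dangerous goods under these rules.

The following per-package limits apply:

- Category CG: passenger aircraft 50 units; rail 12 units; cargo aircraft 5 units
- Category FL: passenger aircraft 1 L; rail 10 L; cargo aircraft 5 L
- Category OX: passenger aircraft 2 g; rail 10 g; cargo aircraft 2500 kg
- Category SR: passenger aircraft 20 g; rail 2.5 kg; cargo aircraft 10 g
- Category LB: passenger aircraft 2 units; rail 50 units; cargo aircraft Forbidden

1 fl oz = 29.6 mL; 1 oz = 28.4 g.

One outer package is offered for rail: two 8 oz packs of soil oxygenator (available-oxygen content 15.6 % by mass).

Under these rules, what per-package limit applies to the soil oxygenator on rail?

10 g

Available-oxygen content 15.6 % by mass meets the Category OX criterion (Oxidizer), so the soil oxygenator is Category OX.
The rail limit for Category OX is 10 g.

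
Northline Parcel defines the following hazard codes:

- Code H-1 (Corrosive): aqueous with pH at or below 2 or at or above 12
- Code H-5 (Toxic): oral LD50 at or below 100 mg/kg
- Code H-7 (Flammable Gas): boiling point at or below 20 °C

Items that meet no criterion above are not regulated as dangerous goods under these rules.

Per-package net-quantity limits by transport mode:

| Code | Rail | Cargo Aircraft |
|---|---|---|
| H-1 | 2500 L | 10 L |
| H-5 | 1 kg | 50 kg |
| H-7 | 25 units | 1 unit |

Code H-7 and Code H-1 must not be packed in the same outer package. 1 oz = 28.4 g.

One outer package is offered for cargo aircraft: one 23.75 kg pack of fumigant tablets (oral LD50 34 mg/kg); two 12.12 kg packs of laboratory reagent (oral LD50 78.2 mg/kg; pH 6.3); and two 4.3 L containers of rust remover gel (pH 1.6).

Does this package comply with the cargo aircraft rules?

The fumigant tablets have oral LD50 34 mg/kg, which is ≤ 100 mg/kg, so they are Code H-5 (Toxic).
The laboratory reagent has oral LD50 78.2 mg/kg, which is ≤ 100 mg/kg, so it is Code H-5 (Toxic).
The rust remover gel has pH 1.6, which is ≤ 2, so it is Code H-1 (Corrosive).
Code H-1 quantity: two 4.3 L containers = 8.6 L.
8.6 L ≤ 10 L (cargo aircraft limit, Code H-1) — within limit.
Code H-5 net quantity: 23.75 kg + (two 12.12 kg packs = 24.24 kg) = 47.99 kg.
That is within the Code H-5 cargo aircraft limit of 50 kg.
The segregation rule (Code H-7 with Code H-1) does not apply to Code H-1 with Code H-5.
Every hazard code is within its cargo aircraft limit and no segregation rule is violated.

Yes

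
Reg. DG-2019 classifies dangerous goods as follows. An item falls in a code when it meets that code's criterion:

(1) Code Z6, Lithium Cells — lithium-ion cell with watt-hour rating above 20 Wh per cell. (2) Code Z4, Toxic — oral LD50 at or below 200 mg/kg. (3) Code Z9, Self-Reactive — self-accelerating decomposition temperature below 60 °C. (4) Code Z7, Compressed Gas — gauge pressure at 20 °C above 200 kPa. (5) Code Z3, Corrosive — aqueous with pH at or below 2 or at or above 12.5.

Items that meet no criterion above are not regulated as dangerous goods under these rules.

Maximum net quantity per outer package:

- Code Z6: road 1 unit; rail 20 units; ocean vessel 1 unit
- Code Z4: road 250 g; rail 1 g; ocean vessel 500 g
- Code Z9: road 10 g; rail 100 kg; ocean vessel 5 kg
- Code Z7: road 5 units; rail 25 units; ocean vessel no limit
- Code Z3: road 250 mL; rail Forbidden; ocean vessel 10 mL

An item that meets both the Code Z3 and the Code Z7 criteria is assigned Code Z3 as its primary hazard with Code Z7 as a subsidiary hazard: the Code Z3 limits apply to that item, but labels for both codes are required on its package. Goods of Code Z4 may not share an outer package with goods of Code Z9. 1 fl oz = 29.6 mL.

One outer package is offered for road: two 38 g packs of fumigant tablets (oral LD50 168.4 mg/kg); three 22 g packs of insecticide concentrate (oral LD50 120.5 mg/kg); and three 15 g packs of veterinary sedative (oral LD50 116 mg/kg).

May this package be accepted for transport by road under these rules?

Yes

With oral LD50 168.4 mg/kg (≤ 200 mg/kg), the fumigant tablets fall in Code Z4.
Insecticide concentrate: oral LD50 120.5 mg/kg ≤ 200 mg/kg → Code Z4 (Toxic).
Oral LD50 116 mg/kg meets the Code Z4 criterion (Toxic), so the veterinary sedative is Code Z4.
Code Z4 net quantity: (two 38 g packs = 76 g) + (three 22 g packs = 66 g) + (three 15 g packs = 45 g) = 187 g.
187 g is within the road limit of 250 g for Code Z4.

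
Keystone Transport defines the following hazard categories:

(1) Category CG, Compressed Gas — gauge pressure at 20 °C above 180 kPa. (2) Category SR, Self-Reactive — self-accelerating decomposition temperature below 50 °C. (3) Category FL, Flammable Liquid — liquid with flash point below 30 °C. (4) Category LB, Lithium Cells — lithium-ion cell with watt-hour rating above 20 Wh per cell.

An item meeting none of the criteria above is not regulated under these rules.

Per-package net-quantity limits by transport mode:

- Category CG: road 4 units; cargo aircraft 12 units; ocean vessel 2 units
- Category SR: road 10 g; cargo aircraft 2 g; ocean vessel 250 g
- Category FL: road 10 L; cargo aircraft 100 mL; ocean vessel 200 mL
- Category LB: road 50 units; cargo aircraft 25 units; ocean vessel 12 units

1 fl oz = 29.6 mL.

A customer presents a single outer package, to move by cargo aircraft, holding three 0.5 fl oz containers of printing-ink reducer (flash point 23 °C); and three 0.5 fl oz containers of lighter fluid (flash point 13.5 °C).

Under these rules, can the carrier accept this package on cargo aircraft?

Flash point 23 °C meets the Category FL criterion (Flammable Liquid), so the printing-ink reducer is Category FL.
Flash point 13.5 °C meets the Category FL criterion (Flammable Liquid), so the lighter fluid is Category FL.
Category FL net quantity: (three 0.5 fl oz containers = 44.4 mL) + (three 0.5 fl oz containers = 44.4 mL) = 88.8 mL.
88.8 mL is within the cargo aircraft limit of 100 mL for Category FL.

Yes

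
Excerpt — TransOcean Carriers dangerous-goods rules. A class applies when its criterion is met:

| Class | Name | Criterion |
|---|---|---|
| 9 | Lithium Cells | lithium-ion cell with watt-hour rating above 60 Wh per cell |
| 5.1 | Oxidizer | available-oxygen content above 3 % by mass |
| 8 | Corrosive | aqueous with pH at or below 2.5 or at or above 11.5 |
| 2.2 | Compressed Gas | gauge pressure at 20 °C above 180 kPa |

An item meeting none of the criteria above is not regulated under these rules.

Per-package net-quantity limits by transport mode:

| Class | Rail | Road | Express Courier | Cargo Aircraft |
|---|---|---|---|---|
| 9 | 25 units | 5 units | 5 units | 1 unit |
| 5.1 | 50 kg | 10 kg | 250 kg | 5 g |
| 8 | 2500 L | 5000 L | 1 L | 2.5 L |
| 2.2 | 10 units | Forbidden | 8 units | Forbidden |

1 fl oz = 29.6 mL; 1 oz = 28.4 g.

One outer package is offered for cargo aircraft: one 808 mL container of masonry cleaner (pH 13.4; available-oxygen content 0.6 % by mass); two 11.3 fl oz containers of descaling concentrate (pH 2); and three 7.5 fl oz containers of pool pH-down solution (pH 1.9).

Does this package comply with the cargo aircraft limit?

Yes

Masonry cleaner: pH 13.4 ≥ 11.5 → Class 8 (Corrosive).
The descaling concentrate has pH 2, which is ≤ 2.5, so it is Class 8 (Corrosive).
With pH 1.9 (≤ 2.5), the pool pH-down solution falls in Class 8.
Total Class 8: 808 mL + (two 11.3 fl oz containers = 668.96 mL) + (three 7.5 fl oz containers = 666 mL) = 2142.96 mL.
2142.96 mL ≤ 2.5 L (cargo aircraft limit, Class 8) — within limit.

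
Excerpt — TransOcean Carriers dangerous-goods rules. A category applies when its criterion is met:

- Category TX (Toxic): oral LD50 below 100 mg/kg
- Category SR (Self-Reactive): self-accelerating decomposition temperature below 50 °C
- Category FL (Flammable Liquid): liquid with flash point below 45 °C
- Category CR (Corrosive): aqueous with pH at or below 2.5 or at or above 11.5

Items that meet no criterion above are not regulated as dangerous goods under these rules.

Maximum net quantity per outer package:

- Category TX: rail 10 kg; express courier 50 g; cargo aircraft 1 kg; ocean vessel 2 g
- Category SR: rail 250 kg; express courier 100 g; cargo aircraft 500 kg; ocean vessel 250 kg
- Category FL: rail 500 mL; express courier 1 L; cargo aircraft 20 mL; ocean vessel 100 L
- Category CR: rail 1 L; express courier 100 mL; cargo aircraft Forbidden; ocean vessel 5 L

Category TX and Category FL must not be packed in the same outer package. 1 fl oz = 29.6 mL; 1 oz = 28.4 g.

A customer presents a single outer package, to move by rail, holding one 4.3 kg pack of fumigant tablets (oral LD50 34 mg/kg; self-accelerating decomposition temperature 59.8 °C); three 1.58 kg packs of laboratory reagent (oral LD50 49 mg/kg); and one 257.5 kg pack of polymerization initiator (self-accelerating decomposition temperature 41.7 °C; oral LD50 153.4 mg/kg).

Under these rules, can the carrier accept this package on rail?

Fumigant tablets: oral LD50 34 mg/kg < 100 mg/kg → Category TX (Toxic).
Laboratory reagent: oral LD50 49 mg/kg < 100 mg/kg → Category TX (Toxic).
Polymerization initiator: self-accelerating decomposition temperature 41.7 °C < 50 °C → Category SR (Self-Reactive).
Category SR quantity: 257.5 kg.
257.5 kg exceeds the rail limit of 250 kg for Category SR.
Total Category TX: 4.3 kg + (three 1.58 kg packs = 4.74 kg) = 9.04 kg.
That is within the Category TX rail limit of 10 kg.
The segregation rule (Category TX with Category FL) does not apply to Category SR with Category TX.

No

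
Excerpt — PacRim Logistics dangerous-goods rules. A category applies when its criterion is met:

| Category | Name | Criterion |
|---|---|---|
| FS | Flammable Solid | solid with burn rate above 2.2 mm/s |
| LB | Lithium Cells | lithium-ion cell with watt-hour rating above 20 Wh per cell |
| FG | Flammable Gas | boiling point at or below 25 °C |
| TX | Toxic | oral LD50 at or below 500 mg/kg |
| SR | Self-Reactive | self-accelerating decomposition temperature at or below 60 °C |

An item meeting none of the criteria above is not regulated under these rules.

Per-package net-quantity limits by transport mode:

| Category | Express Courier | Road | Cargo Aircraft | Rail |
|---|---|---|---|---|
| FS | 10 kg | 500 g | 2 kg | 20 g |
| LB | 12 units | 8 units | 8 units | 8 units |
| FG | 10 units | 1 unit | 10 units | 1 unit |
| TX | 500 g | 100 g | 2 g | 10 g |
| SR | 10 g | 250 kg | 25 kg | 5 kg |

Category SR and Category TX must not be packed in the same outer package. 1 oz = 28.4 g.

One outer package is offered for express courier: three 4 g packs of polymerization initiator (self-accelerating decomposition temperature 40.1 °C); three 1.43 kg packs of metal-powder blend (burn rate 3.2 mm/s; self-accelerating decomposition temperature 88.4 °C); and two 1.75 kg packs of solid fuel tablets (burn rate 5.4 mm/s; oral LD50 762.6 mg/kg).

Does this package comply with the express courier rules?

No

The polymerization initiator has self-accelerating decomposition temperature 40.1 °C, which is ≤ 60 °C, so it is Category SR (Self-Reactive).
The metal-powder blend has burn rate 3.2 mm/s, which is > 2.2 mm/s, so it is Category FS (Flammable Solid).
The solid fuel tablets have burn rate 5.4 mm/s, which is > 2.2 mm/s, so they are Category FS (Flammable Solid).
Category SR quantity: three 4 g packs = 12 g.
12 g > 10 g (express courier limit, Category SR) — over the limit.
Total Category FS: (three 1.43 kg packs = 4.29 kg) + (two 1.75 kg packs = 3.5 kg) = 7.79 kg.
That is within the Category FS express courier limit of 10 kg.
The segregation rule (Category SR with Category TX) does not apply to Category SR with Category FS.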